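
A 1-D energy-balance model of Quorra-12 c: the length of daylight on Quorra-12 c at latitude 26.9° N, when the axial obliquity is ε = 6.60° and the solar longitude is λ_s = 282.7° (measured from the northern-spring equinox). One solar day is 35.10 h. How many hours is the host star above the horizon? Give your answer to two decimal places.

Solar declination: sin δ = sin ε · sin λ_s = sin 6.60° × sin 282.7° = -0.11213, so δ = -6.438°.
cos H₀ = −tan φ · tan δ = −tan(+26.9°) × tan(-6.438°) = 0.0572, so H₀ = 1.5135 rad = 86.72°.
Daylight = 2H₀/(2π) × 35.10 h = (1.5135/π) × 35.10 = 16.91 h.

16.91 h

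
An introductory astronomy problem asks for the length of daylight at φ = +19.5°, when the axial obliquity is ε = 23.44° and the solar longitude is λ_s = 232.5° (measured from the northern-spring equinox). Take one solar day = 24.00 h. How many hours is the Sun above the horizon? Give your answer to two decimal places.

Solar declination: sin δ = sin ε · sin λ_s = sin 23.44° × sin 232.5° = -0.31559, so δ = -18.396°.
cos H₀ = −tan φ · tan δ = −tan(+19.5°) × tan(-18.396°) = 0.1178, so H₀ = 1.4527 rad = 83.24°.
Daylight = 2H₀/(2π) × 24.00 h = (1.4527/π) × 24.00 = 11.10 h.

11.10 h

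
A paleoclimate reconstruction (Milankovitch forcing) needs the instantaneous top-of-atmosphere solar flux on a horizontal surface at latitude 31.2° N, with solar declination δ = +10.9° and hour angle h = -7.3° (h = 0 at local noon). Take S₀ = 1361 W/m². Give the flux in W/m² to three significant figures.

1.27e+03 W/m²

cos θ_z = sin φ sin δ + cos φ cos δ cos h = 0.097957 + 0.833124 = 0.931081.
Flux = S₀ · cos θ_z = 1361 × 0.931081 = 1267 W/m².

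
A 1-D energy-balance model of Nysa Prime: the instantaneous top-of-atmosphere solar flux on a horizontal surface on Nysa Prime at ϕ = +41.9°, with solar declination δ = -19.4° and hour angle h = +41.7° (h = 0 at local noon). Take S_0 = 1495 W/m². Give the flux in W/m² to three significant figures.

452 W/m²

cos θ_z = sin ϕ sin δ + cos ϕ cos δ cos h = -0.221828 + 0.524178 = 0.302350.
Flux = S_0 · cos θ_z = 1495 × 0.302350 = 452.0 W/m².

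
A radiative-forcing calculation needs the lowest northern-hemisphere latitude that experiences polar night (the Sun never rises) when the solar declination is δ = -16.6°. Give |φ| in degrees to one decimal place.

Polar night requires cos H₀ = −tan φ tan δ ≥ 1, i.e. tan φ tan δ ≤ −1.
The boundary is |tan φ| · |tan δ| = 1, so |φ| = 90° − |δ| = 90° − 16.6° = 73.4° in the northern hemisphere.

|φ| = 73.4°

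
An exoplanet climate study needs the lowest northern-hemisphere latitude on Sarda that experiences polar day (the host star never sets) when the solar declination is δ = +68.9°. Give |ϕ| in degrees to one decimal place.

Polar day requires cos h₀ = −tan ϕ tan δ ≤ −1, i.e. tan ϕ tan δ ≥ 1.
The boundary is |tan ϕ| · |tan δ| = 1, so |ϕ| = 90° − |δ| = 90° − 68.9° = 21.1° in the northern hemisphere.

|ϕ| = 21.1°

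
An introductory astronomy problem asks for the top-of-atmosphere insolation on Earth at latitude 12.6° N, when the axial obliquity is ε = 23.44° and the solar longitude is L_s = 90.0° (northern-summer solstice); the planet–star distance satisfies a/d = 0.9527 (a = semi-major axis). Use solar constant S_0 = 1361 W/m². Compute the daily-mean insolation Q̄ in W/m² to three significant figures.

Solar declination: sin δ = sin ε · sin L_s = sin 23.44° × sin 90.0° = 0.39779, so δ = +23.440°.
cos h₀ = −tan(+12.6°) tan(+23.440°) = -0.0969, h₀ = 1.6679 rad.
Bracket: h₀ sin ϕ sin δ + cos ϕ cos δ sin h₀ = 1.6679×0.21814×0.39779 + 0.97592×0.91748×0.99529 = 0.144730 + 0.891170 = 1.035900.
Inverse-square distance factor (a/d)² = 0.9527² = 0.907637.
Q̄ = (S_0/π) × 0.907637 × [bracket] = (1361/π) × 0.907637 × 1.035900 = 407.3 W/m².

Q̄ ≈ 407 W/m²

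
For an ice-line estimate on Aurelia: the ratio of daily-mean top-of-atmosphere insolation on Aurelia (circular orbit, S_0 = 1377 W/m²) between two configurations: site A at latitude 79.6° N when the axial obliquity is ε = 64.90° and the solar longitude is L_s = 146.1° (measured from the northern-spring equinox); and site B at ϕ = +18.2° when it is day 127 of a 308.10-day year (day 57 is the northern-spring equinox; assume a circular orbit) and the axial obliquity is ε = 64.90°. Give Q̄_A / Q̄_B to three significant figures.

Q̄_A / Q̄_B ≈ 1.63

— Configuration A (ϕ=+79.6°):
Solar declination: sin δ = sin ε · sin L_s = sin 64.90° × sin 146.1° = 0.50508, so δ = +30.336°.
cos h₀ = −tan(+79.6°) tan(+30.336°) = -3.1885 ≤ −1 ⇒ polar day, h₀ = π.
Bracket: h₀ sin ϕ sin δ + cos ϕ cos δ sin h₀ = 3.1416×0.98357×0.50508 + 0.18052×0.86307×0.00000 = 1.560689 + 0.000000 = 1.560689.
Q̄ = (S_0/π) × [bracket] = (1377/π) × 1.560689 = 684.07 W/m².
— Configuration B (ϕ=+18.2°):
Solar longitude: L_s = 360° × (127 − 57)/308.10 = 81.792°.
sin δ = sin 64.90° × sin 81.792° = 0.89629, so δ = +63.675°.
cos h₀ = −tan(+18.2°) tan(+63.675°) = -0.6645, h₀ = 2.2976 rad.
Bracket: h₀ sin ϕ sin δ + cos ϕ cos δ sin h₀ = 2.2976×0.31233×0.89629 + 0.94997×0.44347×0.74728 = 0.643186 + 0.314817 = 0.958003.
Q̄ = (S_0/π) × [bracket] = (1377/π) × 0.958003 = 419.90 W/m².
Ratio Q̄_A / Q̄_B = 684.07 / 419.90 = 1.629.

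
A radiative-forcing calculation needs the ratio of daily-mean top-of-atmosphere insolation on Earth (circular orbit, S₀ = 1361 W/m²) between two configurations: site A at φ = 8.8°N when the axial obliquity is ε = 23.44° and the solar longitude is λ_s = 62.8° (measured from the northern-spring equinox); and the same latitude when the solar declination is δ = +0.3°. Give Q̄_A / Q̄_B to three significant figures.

— Configuration A (φ=+8.8°):
Solar declination: sin δ = sin ε · sin λ_s = sin 23.44° × sin 62.8° = 0.35380, so δ = +20.720°.
cos H₀ = −tan(+8.8°) tan(+20.720°) = -0.0586, H₀ = 1.6294 rad.
Bracket: H₀ sin φ sin δ + cos φ cos δ sin H₀ = 1.6294×0.15299×0.35380 + 0.98823×0.93532×0.99828 = 0.088196 + 0.922721 = 1.010917.
Q̄ = (S₀/π) × [bracket] = (1361/π) × 1.010917 = 437.95 W/m².
— Configuration B (φ=+8.8°):
cos H₀ = −tan(+8.8°) tan(+0.300°) = -0.0008, H₀ = 1.5716 rad.
Bracket: H₀ sin φ sin δ + cos φ cos δ sin H₀ = 1.5716×0.15299×0.00524 + 0.98823×0.99999×1.00000 = 0.001260 + 0.988220 = 0.989480.
Q̄ = (S₀/π) × [bracket] = (1361/π) × 0.989480 = 428.66 W/m².
Ratio Q̄_A / Q̄_B = 437.95 / 428.66 = 1.022.

Q̄_A / Q̄_B ≈ 1.02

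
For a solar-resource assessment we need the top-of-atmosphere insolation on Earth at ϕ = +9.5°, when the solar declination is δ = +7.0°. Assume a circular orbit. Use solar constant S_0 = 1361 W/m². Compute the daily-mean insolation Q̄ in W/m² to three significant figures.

cos h₀ = −tan(+9.5°) tan(+7.000°) = -0.0205, h₀ = 1.5913 rad.
Bracket: h₀ sin ϕ sin δ + cos ϕ cos δ sin h₀ = 1.5913×0.16505×0.12187 + 0.98629×0.99255×0.99979 = 0.032008 + 0.978737 = 1.010745.
Q̄ = (S_0/π) × [bracket] = (1361/π) × 1.010745 = 437.9 W/m².

Q̄ ≈ 438 W/m²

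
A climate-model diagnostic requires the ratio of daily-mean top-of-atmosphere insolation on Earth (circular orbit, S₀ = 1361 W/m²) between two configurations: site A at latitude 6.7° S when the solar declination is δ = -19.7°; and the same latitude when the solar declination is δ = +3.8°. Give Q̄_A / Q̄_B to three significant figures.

— Configuration A (φ=-6.7°):
cos H₀ = −tan(-6.7°) tan(-19.700°) = -0.0421, H₀ = 1.6129 rad.
Bracket: H₀ sin φ sin δ + cos φ cos δ sin H₀ = 1.6129×-0.11667×-0.33710 + 0.99317×0.94147×0.99912 = 0.063434 + 0.934217 = 0.997651.
Q̄ = (S₀/π) × [bracket] = (1361/π) × 0.997651 = 432.20 W/m².
— Configuration B (φ=-6.7°):
cos H₀ = −tan(-6.7°) tan(+3.800°) = 0.0078, H₀ = 1.5630 rad.
Bracket: H₀ sin φ sin δ + cos φ cos δ sin H₀ = 1.5630×-0.11667×0.06627 + 0.99317×0.99780×0.99997 = -0.012085 + 0.990955 = 0.978870.
Q̄ = (S₀/π) × [bracket] = (1361/π) × 0.978870 = 424.07 W/m².
Ratio Q̄_A / Q̄_B = 432.20 / 424.07 = 1.019.

Q̄_A / Q̄_B ≈ 1.02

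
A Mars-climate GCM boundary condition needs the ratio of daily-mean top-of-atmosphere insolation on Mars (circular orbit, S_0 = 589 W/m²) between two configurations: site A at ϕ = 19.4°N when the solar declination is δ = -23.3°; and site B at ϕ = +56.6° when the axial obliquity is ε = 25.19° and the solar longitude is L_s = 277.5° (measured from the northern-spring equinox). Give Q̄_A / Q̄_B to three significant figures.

— Configuration A (ϕ=+19.4°):
cos h₀ = −tan(+19.4°) tan(-23.300°) = 0.1517, h₀ = 1.4185 rad.
Bracket: h₀ sin ϕ sin δ + cos ϕ cos δ sin h₀ = 1.4185×0.33216×-0.39555 + 0.94322×0.91845×0.98843 = -0.186371 + 0.856277 = 0.669906.
Q̄ = (S_0/π) × [bracket] = (589/π) × 0.669906 = 125.60 W/m².
— Configuration B (ϕ=+56.6°):
Solar declination: sin δ = sin ε · sin L_s = sin 25.19° × sin 277.5° = -0.42198, so δ = -24.960°.
cos h₀ = −tan(+56.6°) tan(-24.960°) = 0.7059, h₀ = 0.7871 rad.
Bracket: h₀ sin ϕ sin δ + cos ϕ cos δ sin h₀ = 0.7871×0.83485×-0.42198 + 0.55048×0.90661×0.70832 = -0.277287 + 0.353502 = 0.076215.
Q̄ = (S_0/π) × [bracket] = (589/π) × 0.076215 = 14.289 W/m².
Ratio Q̄_A / Q̄_B = 125.60 / 14.289 = 8.790.

Q̄_A / Q̄_B ≈ 8.79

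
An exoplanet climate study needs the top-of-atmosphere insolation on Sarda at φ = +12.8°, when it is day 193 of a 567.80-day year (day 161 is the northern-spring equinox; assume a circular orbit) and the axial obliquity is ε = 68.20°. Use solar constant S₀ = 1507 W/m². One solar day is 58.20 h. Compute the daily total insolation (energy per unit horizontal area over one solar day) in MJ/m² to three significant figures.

Solar longitude: λ_s = 360° × (193 − 161)/567.80 = 20.289°.
sin δ = sin 68.20° × sin 20.289° = 0.32196, so δ = +18.781°.
cos H₀ = −tan(+12.8°) tan(+18.781°) = -0.0773, H₀ = 1.6481 rad.
Bracket: H₀ sin φ sin δ + cos φ cos δ sin H₀ = 1.6481×0.22155×0.32196 + 0.97515×0.94675×0.99701 = 0.117559 + 0.920463 = 1.038022.
Q̄ = (S₀/π) × [bracket] = (1507/π) × 1.038022 = 497.93 W/m².
Daily total = Q̄ × 58.20 h × 3600 s/h = 497.93 × 58.20 × 3600 / 10⁶ = 104.3 MJ/m².

104 MJ/m²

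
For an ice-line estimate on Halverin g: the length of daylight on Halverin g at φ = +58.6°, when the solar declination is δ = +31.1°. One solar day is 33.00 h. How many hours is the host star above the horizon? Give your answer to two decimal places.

31.39 h

cos H₀ = −tan φ · tan δ = −tan(+58.6°) × tan(+31.100°) = -0.9883, so H₀ = 2.9882 rad = 171.21°.
Daylight = 2H₀/(2π) × 33.00 h = (2.9882/π) × 33.00 = 31.39 h.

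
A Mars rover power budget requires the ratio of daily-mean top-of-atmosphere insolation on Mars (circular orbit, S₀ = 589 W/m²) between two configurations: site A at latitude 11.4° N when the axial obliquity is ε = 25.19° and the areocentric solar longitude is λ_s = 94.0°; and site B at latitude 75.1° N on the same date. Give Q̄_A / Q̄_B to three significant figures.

Q̄_A / Q̄_B ≈ 0.794

— Configuration A (φ=+11.4°):
sin δ = sin 25.19° × sin 94.0° = 0.42458, so δ = +25.124°.
cos H₀ = −tan(+11.4°) tan(+25.124°) = -0.0946, H₀ = 1.6655 rad.
Bracket: H₀ sin φ sin δ + cos φ cos δ sin H₀ = 1.6655×0.19766×0.42458 + 0.98027×0.90539×0.99552 = 0.139773 + 0.883551 = 1.023324.
Q̄ = (S₀/π) × [bracket] = (589/π) × 1.023324 = 191.86 W/m².
— Configuration B (φ=+75.1°):
cos H₀ = −tan(+75.1°) tan(+25.124°) = -1.7625 ≤ −1 ⇒ polar day, H₀ = π.
Bracket: H₀ sin φ sin δ + cos φ cos δ sin H₀ = 3.1416×0.96638×0.42458 + 0.25713×0.90539×0.00000 = 1.289016 + 0.000000 = 1.289016.
Q̄ = (S₀/π) × [bracket] = (589/π) × 1.289016 = 241.67 W/m².
Ratio Q̄_A / Q̄_B = 191.86 / 241.67 = 0.7939.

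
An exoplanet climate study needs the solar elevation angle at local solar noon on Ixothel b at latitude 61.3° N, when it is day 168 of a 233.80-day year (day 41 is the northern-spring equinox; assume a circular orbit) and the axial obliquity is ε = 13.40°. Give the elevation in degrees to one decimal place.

Solar longitude: λ_s = 360° × (168 − 41)/233.80 = 195.552°.
sin δ = sin 13.40° × sin 195.552° = -0.06213, so δ = -3.562°.
At local noon the hour angle is zero, so the zenith angle equals |φ − δ| = |+61.3° − (-3.562°)| = 64.862°.
Elevation = 90° − 64.862° = 25.1°.

25.1°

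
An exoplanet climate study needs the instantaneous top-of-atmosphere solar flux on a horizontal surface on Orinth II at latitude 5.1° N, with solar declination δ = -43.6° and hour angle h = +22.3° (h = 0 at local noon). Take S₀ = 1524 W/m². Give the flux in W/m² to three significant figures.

cos θ_z = sin φ sin δ + cos φ cos δ cos h = -0.061303 + 0.667358 = 0.606055.
Flux = S₀ · cos θ_z = 1524 × 0.606055 = 923.6 W/m².

924 W/m²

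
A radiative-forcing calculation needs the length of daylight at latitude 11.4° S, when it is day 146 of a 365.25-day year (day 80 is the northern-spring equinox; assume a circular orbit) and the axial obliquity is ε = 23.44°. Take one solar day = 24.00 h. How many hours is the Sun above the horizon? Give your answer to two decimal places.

11.40 h

Solar longitude: λ_s = 360° × (146 − 80)/365.25 = 65.051°.
sin δ = sin 23.44° × sin 65.051° = 0.36067, so δ = +21.141°.
cos H₀ = −tan φ · tan δ = −tan(-11.4°) × tan(+21.141°) = 0.0780, so H₀ = 1.4927 rad = 85.53°.
Daylight = 2H₀/(2π) × 24.00 h = (1.4927/π) × 24.00 = 11.40 h.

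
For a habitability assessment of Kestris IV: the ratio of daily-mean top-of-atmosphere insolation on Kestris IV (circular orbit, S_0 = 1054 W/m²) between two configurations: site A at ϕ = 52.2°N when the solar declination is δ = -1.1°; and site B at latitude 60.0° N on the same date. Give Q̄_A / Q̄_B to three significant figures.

— Configuration A (ϕ=+52.2°):
cos h₀ = −tan(+52.2°) tan(-1.100°) = 0.0248, h₀ = 1.5460 rad.
Bracket: h₀ sin ϕ sin δ + cos ϕ cos δ sin h₀ = 1.5460×0.79016×-0.01920 + 0.61291×0.99982×0.99969 = -0.023454 + 0.612610 = 0.589156.
Q̄ = (S_0/π) × [bracket] = (1054/π) × 0.589156 = 197.66 W/m².
— Configuration B (ϕ=+60.0°):
cos h₀ = −tan(+60.0°) tan(-1.100°) = 0.0333, h₀ = 1.5375 rad.
Bracket: h₀ sin ϕ sin δ + cos ϕ cos δ sin h₀ = 1.5375×0.86603×-0.01920 + 0.50000×0.99982×0.99945 = -0.025565 + 0.499635 = 0.474070.
Q̄ = (S_0/π) × [bracket] = (1054/π) × 0.474070 = 159.05 W/m².
Ratio Q̄_A / Q̄_B = 197.66 / 159.05 = 1.243.

Q̄_A / Q̄_B ≈ 1.24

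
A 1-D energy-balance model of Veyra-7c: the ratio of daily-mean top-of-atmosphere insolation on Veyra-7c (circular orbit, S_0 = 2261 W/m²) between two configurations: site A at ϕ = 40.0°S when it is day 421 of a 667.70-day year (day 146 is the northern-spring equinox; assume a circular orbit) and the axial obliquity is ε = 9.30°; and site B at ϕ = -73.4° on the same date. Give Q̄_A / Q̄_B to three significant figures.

— Configuration A (ϕ=-40.0°):
Solar longitude: L_s = 360° × (421 − 146)/667.70 = 148.270°.
sin δ = sin 9.30° × sin 148.270° = 0.08499, so δ = +4.875°.
cos h₀ = −tan(-40.0°) tan(+4.875°) = 0.0716, h₀ = 1.4992 rad.
Bracket: h₀ sin ϕ sin δ + cos ϕ cos δ sin h₀ = 1.4992×-0.64279×0.08499 + 0.76604×0.99638×0.99744 = -0.081902 + 0.761313 = 0.679411.
Q̄ = (S_0/π) × [bracket] = (2261/π) × 0.679411 = 488.97 W/m².
— Configuration B (ϕ=-73.4°):
cos h₀ = −tan(-73.4°) tan(+4.875°) = 0.2861, h₀ = 1.2806 rad.
Bracket: h₀ sin ϕ sin δ + cos ϕ cos δ sin h₀ = 1.2806×-0.95832×0.08499 + 0.28569×0.99638×0.95819 = -0.104302 + 0.272754 = 0.168452.
Q̄ = (S_0/π) × [bracket] = (2261/π) × 0.168452 = 121.23 W/m².
Ratio Q̄_A / Q̄_B = 488.97 / 121.23 = 4.033.

Q̄_A / Q̄_B ≈ 4.03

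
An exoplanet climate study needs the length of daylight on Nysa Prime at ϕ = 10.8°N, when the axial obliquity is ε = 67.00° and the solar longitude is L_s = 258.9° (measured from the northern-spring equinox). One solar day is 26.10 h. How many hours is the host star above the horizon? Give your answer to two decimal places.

9.62 h

Solar declination: sin δ = sin ε · sin L_s = sin 67.00° × sin 258.9° = -0.90328, so δ = -64.593°.
cos h₀ = −tan ϕ · tan δ = −tan(+10.8°) × tan(-64.593°) = 0.4016, so h₀ = 1.1575 rad = 66.32°.
Daylight = 2h₀/(2π) × 26.10 h = (1.1575/π) × 26.10 = 9.62 h.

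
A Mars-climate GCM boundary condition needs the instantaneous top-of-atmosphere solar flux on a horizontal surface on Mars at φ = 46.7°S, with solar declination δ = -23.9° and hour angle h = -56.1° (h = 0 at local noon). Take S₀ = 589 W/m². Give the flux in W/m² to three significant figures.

cos θ_z = sin φ sin δ + cos φ cos δ cos h = 0.294851 + 0.349713 = 0.644564.
Flux = S₀ · cos θ_z = 589 × 0.644564 = 379.6 W/m².

380 W/m²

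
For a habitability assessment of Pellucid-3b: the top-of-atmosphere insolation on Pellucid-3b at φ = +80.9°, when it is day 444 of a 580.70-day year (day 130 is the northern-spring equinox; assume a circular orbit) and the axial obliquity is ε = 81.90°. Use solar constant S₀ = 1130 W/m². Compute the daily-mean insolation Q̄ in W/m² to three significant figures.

Q̄ ≈ 0.00 W/m²

Solar longitude: λ_s = 360° × (444 − 130)/580.70 = 194.662°.
sin δ = sin 81.90° × sin 194.662° = -0.25058, so δ = -14.512°.
cos H₀ = −tan(+80.9°) tan(-14.512°) = 1.6160 ≥ 1 ⇒ polar night, H₀ = 0 and Q̄ = 0.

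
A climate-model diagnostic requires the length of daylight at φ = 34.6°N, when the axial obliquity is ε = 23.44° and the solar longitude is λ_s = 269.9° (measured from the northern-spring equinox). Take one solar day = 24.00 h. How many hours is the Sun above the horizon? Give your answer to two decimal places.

9.68 h

Solar declination: sin δ = sin ε · sin λ_s = sin 23.44° × sin 269.9° = -0.39779, so δ = -23.440°.
cos H₀ = −tan φ · tan δ = −tan(+34.6°) × tan(-23.440°) = 0.2991, so H₀ = 1.2670 rad = 72.60°.
Daylight = 2H₀/(2π) × 24.00 h = (1.2670/π) × 24.00 = 9.68 h.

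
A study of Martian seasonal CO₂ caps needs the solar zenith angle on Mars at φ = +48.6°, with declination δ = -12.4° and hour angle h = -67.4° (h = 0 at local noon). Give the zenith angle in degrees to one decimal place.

θ_z = 85.0°

cos θ_z = sin φ sin δ + cos φ cos δ cos h = -0.161075 + 0.248211 = 0.087136.
θ_z = arccos(0.087136) = 85.0°.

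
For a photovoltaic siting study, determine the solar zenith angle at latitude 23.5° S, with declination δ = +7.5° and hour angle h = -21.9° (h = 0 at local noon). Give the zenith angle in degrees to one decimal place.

cos θ_z = sin ϕ sin δ + cos ϕ cos δ cos h = -0.052047 + 0.843602 = 0.791555.
θ_z = arccos(0.791555) = 37.7°.

θ_z = 37.7°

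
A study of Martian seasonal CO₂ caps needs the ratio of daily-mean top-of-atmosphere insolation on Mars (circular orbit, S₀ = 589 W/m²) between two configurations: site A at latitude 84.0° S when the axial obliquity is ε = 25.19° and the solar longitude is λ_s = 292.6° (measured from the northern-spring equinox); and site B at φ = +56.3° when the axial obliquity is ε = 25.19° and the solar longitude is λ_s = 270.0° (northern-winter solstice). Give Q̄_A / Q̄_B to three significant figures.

— Configuration A (φ=-84.0°):
Solar declination: sin δ = sin ε · sin λ_s = sin 25.19° × sin 292.6° = -0.39294, so δ = -23.137°.
cos H₀ = −tan(-84.0°) tan(-23.137°) = -4.0656 ≤ −1 ⇒ polar day, H₀ = π.
Bracket: H₀ sin φ sin δ + cos φ cos δ sin H₀ = 3.1416×-0.99452×-0.39294 + 0.10453×0.91956×0.00000 = 1.227695 + 0.000000 = 1.227695.
Q̄ = (S₀/π) × [bracket] = (589/π) × 1.227695 = 230.17 W/m².
— Configuration B (φ=+56.3°):
Solar declination: sin δ = sin ε · sin λ_s = sin 25.19° × sin 270.0° = -0.42562, so δ = -25.190°.
cos H₀ = −tan(+56.3°) tan(-25.190°) = 0.7053, H₀ = 0.7880 rad.
Bracket: H₀ sin φ sin δ + cos φ cos δ sin H₀ = 0.7880×0.83195×-0.42562 + 0.55484×0.90490×0.70895 = -0.279027 + 0.355946 = 0.076919.
Q̄ = (S₀/π) × [bracket] = (589/π) × 0.076919 = 14.421 W/m².
Ratio Q̄_A / Q̄_B = 230.17 / 14.421 = 15.96.

Q̄_A / Q̄_B ≈ 16.0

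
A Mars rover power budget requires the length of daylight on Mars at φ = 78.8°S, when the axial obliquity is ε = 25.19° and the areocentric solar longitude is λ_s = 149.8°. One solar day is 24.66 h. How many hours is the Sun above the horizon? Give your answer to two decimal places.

0.00 h

sin δ = sin 25.19° × sin 149.8° = 0.21410, so δ = +12.362°.
cos H₀ = −tan φ · tan δ = 1.1069 ≥ 1, so the Sun never rises (polar night) and H₀ = 0.
Daylight = 2H₀/(2π) × 24.66 h = (0.0000/π) × 24.66 = 0.00 h.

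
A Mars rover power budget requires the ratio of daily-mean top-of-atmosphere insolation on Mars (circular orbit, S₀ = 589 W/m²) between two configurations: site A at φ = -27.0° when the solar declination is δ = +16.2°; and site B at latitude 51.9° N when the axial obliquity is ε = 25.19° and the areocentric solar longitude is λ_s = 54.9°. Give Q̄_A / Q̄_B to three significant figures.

— Configuration A (φ=-27.0°):
cos H₀ = −tan(-27.0°) tan(+16.200°) = 0.1480, H₀ = 1.4222 rad.
Bracket: H₀ sin φ sin δ + cos φ cos δ sin H₀ = 1.4222×-0.45399×0.27899 + 0.89101×0.96029×0.98898 = -0.180134 + 0.846199 = 0.666065.
Q̄ = (S₀/π) × [bracket] = (589/π) × 0.666065 = 124.88 W/m².
— Configuration B (φ=+51.9°):
sin δ = sin 25.19° × sin 54.9° = 0.34822, so δ = +20.379°.
cos H₀ = −tan(+51.9°) tan(+20.379°) = -0.4738, H₀ = 2.0643 rad.
Bracket: H₀ sin φ sin δ + cos φ cos δ sin H₀ = 2.0643×0.78694×0.34822 + 0.61704×0.93741×0.88066 = 0.565677 + 0.509391 = 1.075068.
Q̄ = (S₀/π) × [bracket] = (589/π) × 1.075068 = 201.56 W/m².
Ratio Q̄_A / Q̄_B = 124.88 / 201.56 = 0.6196.

Q̄_A / Q̄_B ≈ 0.620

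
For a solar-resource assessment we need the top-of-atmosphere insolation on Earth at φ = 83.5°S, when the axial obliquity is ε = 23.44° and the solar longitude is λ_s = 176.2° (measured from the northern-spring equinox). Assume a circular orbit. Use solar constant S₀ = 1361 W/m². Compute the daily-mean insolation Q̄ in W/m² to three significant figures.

Q̄ ≈ 32.5 W/m²

Solar declination: sin δ = sin ε · sin λ_s = sin 23.44° × sin 176.2° = 0.02636, so δ = +1.511°.
cos H₀ = −tan(-83.5°) tan(+1.511°) = 0.2315, H₀ = 1.3372 rad.
Bracket: H₀ sin φ sin δ + cos φ cos δ sin H₀ = 1.3372×-0.99357×0.02636 + 0.11320×0.99965×0.97284 = -0.035022 + 0.110087 = 0.075065.
Q̄ = (S₀/π) × [bracket] = (1361/π) × 0.075065 = 32.52 W/m².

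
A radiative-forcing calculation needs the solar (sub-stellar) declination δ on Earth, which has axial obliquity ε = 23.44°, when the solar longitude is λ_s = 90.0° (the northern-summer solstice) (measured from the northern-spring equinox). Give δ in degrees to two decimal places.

sin δ = sin ε · sin λ_s = sin 23.44° × sin 90.0° = 0.397789.
δ = arcsin(0.397789) = +23.44°.

δ = +23.44°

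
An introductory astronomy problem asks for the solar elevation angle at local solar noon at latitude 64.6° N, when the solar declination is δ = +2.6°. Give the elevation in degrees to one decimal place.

28.0°

At local noon the hour angle is zero, so the zenith angle equals |ϕ − δ| = |+64.6° − (+2.600°)| = 62.000°.
Elevation = 90° − 62.000° = 28.0°.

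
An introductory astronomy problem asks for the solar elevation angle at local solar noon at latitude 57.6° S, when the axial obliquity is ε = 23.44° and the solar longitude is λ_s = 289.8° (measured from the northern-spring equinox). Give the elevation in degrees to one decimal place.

54.4°

Solar declination: sin δ = sin ε · sin λ_s = sin 23.44° × sin 289.8° = -0.37427, so δ = -21.979°.
At local noon the hour angle is zero, so the zenith angle equals |φ − δ| = |-57.6° − (-21.979°)| = 35.621°.
Elevation = 90° − 35.621° = 54.4°.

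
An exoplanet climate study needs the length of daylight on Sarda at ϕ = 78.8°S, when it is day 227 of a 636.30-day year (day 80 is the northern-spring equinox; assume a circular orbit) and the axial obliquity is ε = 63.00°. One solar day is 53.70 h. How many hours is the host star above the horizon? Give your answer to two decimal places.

0.00 h

Solar longitude: L_s = 360° × (227 − 80)/636.30 = 83.168°.
sin δ = sin 63.00° × sin 83.168° = 0.88468, so δ = +62.212°.
cos h₀ = −tan ϕ · tan δ = 9.5838 ≥ 1, so the host star never rises (polar night) and h₀ = 0.
Daylight = 2h₀/(2π) × 53.70 h = (0.0000/π) × 53.70 = 0.00 h.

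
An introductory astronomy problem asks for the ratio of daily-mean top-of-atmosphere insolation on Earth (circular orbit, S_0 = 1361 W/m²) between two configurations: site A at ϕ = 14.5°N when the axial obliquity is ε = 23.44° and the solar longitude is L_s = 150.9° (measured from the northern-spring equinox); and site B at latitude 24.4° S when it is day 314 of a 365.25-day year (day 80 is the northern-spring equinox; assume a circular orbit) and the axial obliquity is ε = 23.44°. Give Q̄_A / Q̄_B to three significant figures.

Q̄_A / Q̄_B ≈ 0.955

— Configuration A (ϕ=+14.5°):
Solar declination: sin δ = sin ε · sin L_s = sin 23.44° × sin 150.9° = 0.19346, so δ = +11.155°.
cos h₀ = −tan(+14.5°) tan(+11.155°) = -0.0510, h₀ = 1.6218 rad.
Bracket: h₀ sin ϕ sin δ + cos ϕ cos δ sin h₀ = 1.6218×0.25038×0.19346 + 0.96815×0.98111×0.99870 = 0.078558 + 0.948627 = 1.027185.
Q̄ = (S_0/π) × [bracket] = (1361/π) × 1.027185 = 445.00 W/m².
— Configuration B (ϕ=-24.4°):
Solar longitude: L_s = 360° × (314 − 80)/365.25 = 230.637°.
sin δ = sin 23.44° × sin 230.637° = -0.30755, so δ = -17.911°.
cos h₀ = −tan(-24.4°) tan(-17.911°) = -0.1466, h₀ = 1.7179 rad.
Bracket: h₀ sin ϕ sin δ + cos ϕ cos δ sin h₀ = 1.7179×-0.41310×-0.30755 + 0.91068×0.95153×0.98919 = 0.218257 + 0.857172 = 1.075429.
Q̄ = (S_0/π) × [bracket] = (1361/π) × 1.075429 = 465.90 W/m².
Ratio Q̄_A / Q̄_B = 445.00 / 465.90 = 0.9551.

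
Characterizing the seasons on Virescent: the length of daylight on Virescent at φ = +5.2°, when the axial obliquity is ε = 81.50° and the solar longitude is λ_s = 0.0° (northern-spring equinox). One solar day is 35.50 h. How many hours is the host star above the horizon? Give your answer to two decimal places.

Solar declination: sin δ = sin ε · sin λ_s = sin 81.50° × sin 0.0° = 0.00000, so δ = +0.000°.
cos H₀ = −tan φ · tan δ = −tan(+5.2°) × tan(+0.000°) = -0.0000, so H₀ = 1.5708 rad = 90.00°.
Daylight = 2H₀/(2π) × 35.50 h = (1.5708/π) × 35.50 = 17.75 h.

17.75 h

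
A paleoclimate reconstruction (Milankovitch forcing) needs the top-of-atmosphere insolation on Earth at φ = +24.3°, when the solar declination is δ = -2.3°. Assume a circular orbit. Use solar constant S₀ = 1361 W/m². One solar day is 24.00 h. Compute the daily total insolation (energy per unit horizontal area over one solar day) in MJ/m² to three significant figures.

33.1 MJ/m²

cos H₀ = −tan(+24.3°) tan(-2.300°) = 0.0181, H₀ = 1.5527 rad.
Bracket: H₀ sin φ sin δ + cos φ cos δ sin H₀ = 1.5527×0.41151×-0.04013 + 0.91140×0.99919×0.99984 = -0.025641 + 0.910516 = 0.884875.
Q̄ = (S₀/π) × [bracket] = (1361/π) × 0.884875 = 383.35 W/m².
Daily total = Q̄ × 24.00 h × 3600 s/h = 383.35 × 24.00 × 3600 / 10⁶ = 33.12 MJ/m².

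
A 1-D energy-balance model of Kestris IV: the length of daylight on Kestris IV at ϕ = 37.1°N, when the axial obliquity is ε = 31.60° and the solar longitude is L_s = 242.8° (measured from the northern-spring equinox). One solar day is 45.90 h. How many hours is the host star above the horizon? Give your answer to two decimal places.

16.96 h

Solar declination: sin δ = sin ε · sin L_s = sin 31.60° × sin 242.8° = -0.46604, so δ = -27.778°.
cos h₀ = −tan ϕ · tan δ = −tan(+37.1°) × tan(-27.778°) = 0.3984, so h₀ = 1.1611 rad = 66.52°.
Daylight = 2h₀/(2π) × 45.90 h = (1.1611/π) × 45.90 = 16.96 h.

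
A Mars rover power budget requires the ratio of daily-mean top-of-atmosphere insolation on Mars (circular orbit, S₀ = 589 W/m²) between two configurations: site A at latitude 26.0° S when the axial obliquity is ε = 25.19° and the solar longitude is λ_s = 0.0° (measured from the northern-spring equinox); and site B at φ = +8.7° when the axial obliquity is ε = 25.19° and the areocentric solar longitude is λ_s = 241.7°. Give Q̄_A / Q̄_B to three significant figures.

Q̄_A / Q̄_B ≈ 1.08

— Configuration A (φ=-26.0°):
Solar declination: sin δ = sin ε · sin λ_s = sin 25.19° × sin 0.0° = 0.00000, so δ = +0.000°.
cos H₀ = −tan(-26.0°) tan(+0.000°) = 0.0000, H₀ = 1.5708 rad.
Bracket: H₀ sin φ sin δ + cos φ cos δ sin H₀ = 1.5708×-0.43837×0.00000 + 0.89879×1.00000×1.00000 = -0.000000 + 0.898790 = 0.898790.
Q̄ = (S₀/π) × [bracket] = (589/π) × 0.898790 = 168.51 W/m².
— Configuration B (φ=+8.7°):
sin δ = sin 25.19° × sin 241.7° = -0.37475, so δ = -22.009°.
cos H₀ = −tan(+8.7°) tan(-22.009°) = 0.0619, H₀ = 1.5089 rad.
Bracket: H₀ sin φ sin δ + cos φ cos δ sin H₀ = 1.5089×0.15126×-0.37475 + 0.98849×0.92713×0.99809 = -0.085532 + 0.914708 = 0.829176.
Q̄ = (S₀/π) × [bracket] = (589/π) × 0.829176 = 155.46 W/m².
Ratio Q̄_A / Q̄_B = 168.51 / 155.46 = 1.084.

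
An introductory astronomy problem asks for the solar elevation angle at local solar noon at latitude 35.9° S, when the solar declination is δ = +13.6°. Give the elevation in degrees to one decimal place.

40.5°

At local noon the hour angle is zero, so the zenith angle equals |φ − δ| = |-35.9° − (+13.600°)| = 49.500°.
Elevation = 90° − 49.500° = 40.5°.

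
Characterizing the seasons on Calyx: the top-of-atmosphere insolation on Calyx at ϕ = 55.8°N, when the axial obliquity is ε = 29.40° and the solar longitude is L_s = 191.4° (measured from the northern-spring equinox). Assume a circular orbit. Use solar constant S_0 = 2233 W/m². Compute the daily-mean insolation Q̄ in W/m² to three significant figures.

Solar declination: sin δ = sin ε · sin L_s = sin 29.40° × sin 191.4° = -0.09703, so δ = -5.568°.
cos h₀ = −tan(+55.8°) tan(-5.568°) = 0.1435, h₀ = 1.4268 rad.
Bracket: h₀ sin ϕ sin δ + cos ϕ cos δ sin h₀ = 1.4268×0.82708×-0.09703 + 0.56208×0.99528×0.98966 = -0.114503 + 0.553643 = 0.439140.
Q̄ = (S_0/π) × [bracket] = (2233/π) × 0.439140 = 312.1 W/m².

Q̄ ≈ 312 W/m²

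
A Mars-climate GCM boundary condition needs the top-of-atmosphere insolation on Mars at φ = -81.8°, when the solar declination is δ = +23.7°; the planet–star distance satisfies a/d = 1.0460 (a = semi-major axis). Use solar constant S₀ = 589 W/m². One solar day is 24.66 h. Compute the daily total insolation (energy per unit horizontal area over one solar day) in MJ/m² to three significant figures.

0.00 MJ/m²

cos H₀ = −tan(-81.8°) tan(+23.700°) = 3.0462 ≥ 1 ⇒ polar night, H₀ = 0 and Q̄ = 0.
Inverse-square distance factor (a/d)² = 1.0460² = 1.094116.
Daily total = Q̄ × 24.66 h × 3600 s/h = 0.00 MJ/m².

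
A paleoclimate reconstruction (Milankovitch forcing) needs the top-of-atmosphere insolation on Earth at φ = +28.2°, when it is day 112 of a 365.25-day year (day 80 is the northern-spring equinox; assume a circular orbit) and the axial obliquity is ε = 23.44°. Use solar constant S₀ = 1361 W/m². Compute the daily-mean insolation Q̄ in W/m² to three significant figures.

Solar longitude: λ_s = 360° × (112 − 80)/365.25 = 31.540°.
sin δ = sin 23.44° × sin 31.540° = 0.20808, so δ = +12.010°.
cos H₀ = −tan(+28.2°) tan(+12.010°) = -0.1141, H₀ = 1.6851 rad.
Bracket: H₀ sin φ sin δ + cos φ cos δ sin H₀ = 1.6851×0.47255×0.20808 + 0.88130×0.97811×0.99347 = 0.165693 + 0.856379 = 1.022072.
Q̄ = (S₀/π) × [bracket] = (1361/π) × 1.022072 = 442.8 W/m².

Q̄ ≈ 443 W/m²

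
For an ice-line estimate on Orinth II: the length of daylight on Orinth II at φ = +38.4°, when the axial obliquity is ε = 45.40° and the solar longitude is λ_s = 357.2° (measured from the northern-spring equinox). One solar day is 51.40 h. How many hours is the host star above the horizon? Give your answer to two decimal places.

Solar declination: sin δ = sin ε · sin λ_s = sin 45.40° × sin 357.2° = -0.03478, so δ = -1.993°.
cos H₀ = −tan φ · tan δ = −tan(+38.4°) × tan(-1.993°) = 0.0276, so H₀ = 1.5432 rad = 88.42°.
Daylight = 2H₀/(2π) × 51.40 h = (1.5432/π) × 51.40 = 25.25 h.

25.25 h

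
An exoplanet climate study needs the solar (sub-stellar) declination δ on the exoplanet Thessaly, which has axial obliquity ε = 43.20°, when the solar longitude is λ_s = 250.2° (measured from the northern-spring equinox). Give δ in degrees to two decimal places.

sin δ = sin ε · sin λ_s = sin 43.20° × sin 250.2° = -0.644077.
δ = arcsin(-0.644077) = -40.10°.

δ = -40.10°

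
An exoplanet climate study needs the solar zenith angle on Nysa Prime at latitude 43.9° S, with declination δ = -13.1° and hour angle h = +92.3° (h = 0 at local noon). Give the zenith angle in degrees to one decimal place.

θ_z = 82.6°

cos θ_z = sin φ sin δ + cos φ cos δ cos h = 0.157160 + -0.028164 = 0.128996.
θ_z = arccos(0.128996) = 82.6°.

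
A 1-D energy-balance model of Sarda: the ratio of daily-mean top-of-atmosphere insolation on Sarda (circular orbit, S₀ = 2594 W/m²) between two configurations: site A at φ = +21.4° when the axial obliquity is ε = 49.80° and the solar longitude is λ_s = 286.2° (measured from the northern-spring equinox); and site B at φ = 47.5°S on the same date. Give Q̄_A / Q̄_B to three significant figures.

Q̄_A / Q̄_B ≈ 0.159

— Configuration A (φ=+21.4°):
Solar declination: sin δ = sin ε · sin λ_s = sin 49.80° × sin 286.2° = -0.73347, so δ = -47.178°.
cos H₀ = −tan(+21.4°) tan(-47.178°) = 0.4229, H₀ = 1.1342 rad.
Bracket: H₀ sin φ sin δ + cos φ cos δ sin H₀ = 1.1342×0.36488×-0.73347 + 0.93106×0.67972×0.90618 = -0.303544 + 0.573485 = 0.269941.
Q̄ = (S₀/π) × [bracket] = (2594/π) × 0.269941 = 222.89 W/m².
— Configuration B (φ=-47.5°):
cos H₀ = −tan(-47.5°) tan(-47.178°) = -1.1776 ≤ −1 ⇒ polar day, H₀ = π.
Bracket: H₀ sin φ sin δ + cos φ cos δ sin H₀ = 3.1416×-0.73728×-0.73347 + 0.67559×0.67972×0.00000 = 1.698892 + 0.000000 = 1.698892.
Q̄ = (S₀/π) × [bracket] = (2594/π) × 1.698892 = 1402.8 W/m².
Ratio Q̄_A / Q̄_B = 222.89 / 1402.8 = 0.1589.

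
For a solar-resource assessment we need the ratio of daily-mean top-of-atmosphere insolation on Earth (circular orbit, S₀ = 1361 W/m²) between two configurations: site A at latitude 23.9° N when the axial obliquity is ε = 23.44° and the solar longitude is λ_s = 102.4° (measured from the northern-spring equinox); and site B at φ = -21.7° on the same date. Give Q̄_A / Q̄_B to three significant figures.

— Configuration A (φ=+23.9°):
Solar declination: sin δ = sin ε · sin λ_s = sin 23.44° × sin 102.4° = 0.38851, so δ = +22.862°.
cos H₀ = −tan(+23.9°) tan(+22.862°) = -0.1868, H₀ = 1.7587 rad.
Bracket: H₀ sin φ sin δ + cos φ cos δ sin H₀ = 1.7587×0.40514×0.38851 + 0.91425×0.92144×0.98239 = 0.276821 + 0.827591 = 1.104412.
Q̄ = (S₀/π) × [bracket] = (1361/π) × 1.104412 = 478.45 W/m².
— Configuration B (φ=-21.7°):
cos H₀ = −tan(-21.7°) tan(+22.862°) = 0.1678, H₀ = 1.4022 rad.
Bracket: H₀ sin φ sin δ + cos φ cos δ sin H₀ = 1.4022×-0.36975×0.38851 + 0.92913×0.92144×0.98582 = -0.201428 + 0.843998 = 0.642570.
Q̄ = (S₀/π) × [bracket] = (1361/π) × 0.642570 = 278.37 W/m².
Ratio Q̄_A / Q̄_B = 478.45 / 278.37 = 1.719.

Q̄_A / Q̄_B ≈ 1.72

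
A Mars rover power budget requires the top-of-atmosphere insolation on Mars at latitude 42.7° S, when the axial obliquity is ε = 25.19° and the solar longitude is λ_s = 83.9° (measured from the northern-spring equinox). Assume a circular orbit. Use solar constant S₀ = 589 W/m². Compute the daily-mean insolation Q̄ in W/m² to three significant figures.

Solar declination: sin δ = sin ε · sin λ_s = sin 25.19° × sin 83.9° = 0.42321, so δ = +25.038°.
cos H₀ = −tan(-42.7°) tan(+25.038°) = 0.4310, H₀ = 1.1252 rad.
Bracket: H₀ sin φ sin δ + cos φ cos δ sin H₀ = 1.1252×-0.67816×0.42321 + 0.73491×0.90603×0.90234 = -0.322937 + 0.600824 = 0.277887.
Q̄ = (S₀/π) × [bracket] = (589/π) × 0.277887 = 52.10 W/m².

Q̄ ≈ 52.1 W/m²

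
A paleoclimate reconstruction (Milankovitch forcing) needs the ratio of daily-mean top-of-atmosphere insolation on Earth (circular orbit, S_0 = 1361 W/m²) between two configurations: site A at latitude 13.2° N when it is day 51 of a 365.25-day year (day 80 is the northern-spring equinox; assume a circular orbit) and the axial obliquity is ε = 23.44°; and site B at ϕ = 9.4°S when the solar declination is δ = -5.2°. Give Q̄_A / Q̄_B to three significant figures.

Q̄_A / Q̄_B ≈ 0.883

— Configuration A (ϕ=+13.2°):
Solar longitude: L_s = 360° × (51 − 80)/365.25 = -28.583°, i.e. -28.583° + 360° = 331.417°.
sin δ = sin 23.44° × sin 331.417° = -0.19032, so δ = -10.971°.
cos h₀ = −tan(+13.2°) tan(-10.971°) = 0.0455, h₀ = 1.5253 rad.
Bracket: h₀ sin ϕ sin δ + cos ϕ cos δ sin h₀ = 1.5253×0.22835×-0.19032 + 0.97358×0.98172×0.99897 = -0.066289 + 0.954799 = 0.888510.
Q̄ = (S_0/π) × [bracket] = (1361/π) × 0.888510 = 384.92 W/m².
— Configuration B (ϕ=-9.4°):
cos h₀ = −tan(-9.4°) tan(-5.200°) = -0.0151, h₀ = 1.5859 rad.
Bracket: h₀ sin ϕ sin δ + cos ϕ cos δ sin h₀ = 1.5859×-0.16333×-0.09063 + 0.98657×0.99588×0.99989 = 0.023475 + 0.982397 = 1.005872.
Q̄ = (S_0/π) × [bracket] = (1361/π) × 1.005872 = 435.76 W/m².
Ratio Q̄_A / Q̄_B = 384.92 / 435.76 = 0.8833.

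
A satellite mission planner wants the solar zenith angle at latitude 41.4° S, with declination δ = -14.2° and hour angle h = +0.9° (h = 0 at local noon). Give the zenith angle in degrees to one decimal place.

θ_z = 27.2°

cos θ_z = sin ϕ sin δ + cos ϕ cos δ cos h = 0.162225 + 0.727102 = 0.889327.
θ_z = arccos(0.889327) = 27.2°.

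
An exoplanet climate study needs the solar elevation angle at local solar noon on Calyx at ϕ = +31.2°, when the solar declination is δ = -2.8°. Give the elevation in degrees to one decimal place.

56.0°

At local noon the hour angle is zero, so the zenith angle equals |ϕ − δ| = |+31.2° − (-2.800°)| = 34.000°.
Elevation = 90° − 34.000° = 56.0°.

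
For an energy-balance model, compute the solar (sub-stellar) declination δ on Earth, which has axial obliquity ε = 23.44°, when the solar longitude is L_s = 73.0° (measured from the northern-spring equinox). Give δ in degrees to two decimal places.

sin δ = sin ε · sin L_s = sin 23.44° × sin 73.0° = 0.380407.
δ = arcsin(0.380407) = +22.36°.

δ = +22.36°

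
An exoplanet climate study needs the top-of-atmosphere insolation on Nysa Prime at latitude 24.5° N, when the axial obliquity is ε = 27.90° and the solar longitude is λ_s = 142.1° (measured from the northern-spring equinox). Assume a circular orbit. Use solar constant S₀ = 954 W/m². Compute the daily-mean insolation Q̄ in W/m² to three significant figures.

Q̄ ≈ 324 W/m²

Solar declination: sin δ = sin ε · sin λ_s = sin 27.90° × sin 142.1° = 0.28744, so δ = +16.705°.
cos H₀ = −tan(+24.5°) tan(+16.705°) = -0.1368, H₀ = 1.7080 rad.
Bracket: H₀ sin φ sin δ + cos φ cos δ sin H₀ = 1.7080×0.41469×0.28744 + 0.90996×0.95780×0.99060 = 0.203591 + 0.863367 = 1.066958.
Q̄ = (S₀/π) × [bracket] = (954/π) × 1.066958 = 324.0 W/m².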